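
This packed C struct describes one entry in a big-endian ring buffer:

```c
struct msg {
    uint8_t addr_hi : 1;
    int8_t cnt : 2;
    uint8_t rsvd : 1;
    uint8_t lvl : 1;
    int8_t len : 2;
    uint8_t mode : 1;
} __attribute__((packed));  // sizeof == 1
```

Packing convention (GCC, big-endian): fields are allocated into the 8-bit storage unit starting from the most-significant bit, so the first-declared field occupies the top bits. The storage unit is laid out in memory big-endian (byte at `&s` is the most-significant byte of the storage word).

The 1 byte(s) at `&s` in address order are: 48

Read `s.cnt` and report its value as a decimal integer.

-2

[0]=0x48 (big-endian) → word 0x48
addr_hi [7+:1] = (word>>7) & 0x1 = 0
cnt [5+:2] = (word>>5) & 0x3 = 2  ←
rsvd [4+:1] = (word>>4) & 0x1 = 0
lvl [3+:1] = (word>>3) & 0x1 = 1
len [1+:2] = (word>>1) & 0x3 = 0
mode [0+:1] = (word>>0) & 0x1 = 0
cnt signed 2b, MSB=1: 2 - 4 = -2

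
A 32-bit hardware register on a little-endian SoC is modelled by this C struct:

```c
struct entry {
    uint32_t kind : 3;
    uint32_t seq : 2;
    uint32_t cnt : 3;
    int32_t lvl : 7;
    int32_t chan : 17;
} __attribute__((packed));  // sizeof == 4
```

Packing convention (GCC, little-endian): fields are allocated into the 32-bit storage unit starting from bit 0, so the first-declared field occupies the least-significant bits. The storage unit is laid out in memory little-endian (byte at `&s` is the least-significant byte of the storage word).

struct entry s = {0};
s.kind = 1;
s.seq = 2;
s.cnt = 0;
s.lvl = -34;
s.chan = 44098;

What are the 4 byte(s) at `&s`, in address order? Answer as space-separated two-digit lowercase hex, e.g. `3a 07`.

kind:3 = 1 → 0x1 << 0 → word 0x00000001
seq:2 = 2 → 0x2 << 3 → word 0x00000011
cnt:3 = 0 → 0x0 << 5 → word 0x00000011
lvl:7 = -34 → 0x5e << 8 → word 0x00005e11
chan:17 = 44098 → 0xac42 << 15 → word 0x56215e11
word = 0x56215e11 → little-endian bytes:
  [0]=0x11  [1]=0x5e  [2]=0x21  [3]=0x56

11 5e 21 56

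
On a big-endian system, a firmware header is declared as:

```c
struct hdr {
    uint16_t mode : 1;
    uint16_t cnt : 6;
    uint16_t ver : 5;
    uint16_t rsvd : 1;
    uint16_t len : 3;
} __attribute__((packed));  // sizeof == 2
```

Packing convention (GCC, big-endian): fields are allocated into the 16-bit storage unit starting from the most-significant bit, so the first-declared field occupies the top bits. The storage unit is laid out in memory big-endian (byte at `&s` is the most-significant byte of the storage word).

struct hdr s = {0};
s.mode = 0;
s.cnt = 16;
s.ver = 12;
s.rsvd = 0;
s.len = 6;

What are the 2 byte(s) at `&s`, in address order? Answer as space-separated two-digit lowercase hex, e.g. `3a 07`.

[15+:1] mode=0 & 0x1 = 0x0; word=0x0000
[9+:6] cnt=16 & 0x3f = 0x10; word=0x2000
[4+:5] ver=12 & 0x1f = 0xc; word=0x20c0
[3+:1] rsvd=0 & 0x1 = 0x0; word=0x20c0
[0+:3] len=6 & 0x7 = 0x6; word=0x20c6
word = 0x20c6 → big-endian bytes:
  [0]=0x20  [1]=0xc6

20 c6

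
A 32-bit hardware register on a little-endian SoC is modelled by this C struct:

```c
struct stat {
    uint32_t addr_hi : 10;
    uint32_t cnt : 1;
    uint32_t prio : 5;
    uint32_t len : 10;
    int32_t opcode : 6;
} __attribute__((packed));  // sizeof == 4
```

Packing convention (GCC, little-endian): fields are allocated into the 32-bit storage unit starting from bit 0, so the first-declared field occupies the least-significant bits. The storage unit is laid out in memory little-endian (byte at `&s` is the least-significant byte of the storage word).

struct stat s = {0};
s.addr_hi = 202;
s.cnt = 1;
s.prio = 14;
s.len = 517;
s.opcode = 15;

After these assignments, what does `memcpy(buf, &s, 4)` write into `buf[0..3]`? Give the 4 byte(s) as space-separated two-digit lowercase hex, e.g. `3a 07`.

addr_hi (10b) val=202 bits=0xca at bit 0: 0x000000ca
cnt (1b) val=1 bits=0x1 at bit 10: 0x000004ca
prio (5b) val=14 bits=0xe at bit 11: 0x000074ca
len (10b) val=517 bits=0x205 at bit 16: 0x020574ca
opcode (6b) val=15 bits=0xf at bit 26: 0x3e0574ca
word = 0x3e0574ca → little-endian bytes:
  [0]=0xca  [1]=0x74  [2]=0x05  [3]=0x3e

ca 74 05 3e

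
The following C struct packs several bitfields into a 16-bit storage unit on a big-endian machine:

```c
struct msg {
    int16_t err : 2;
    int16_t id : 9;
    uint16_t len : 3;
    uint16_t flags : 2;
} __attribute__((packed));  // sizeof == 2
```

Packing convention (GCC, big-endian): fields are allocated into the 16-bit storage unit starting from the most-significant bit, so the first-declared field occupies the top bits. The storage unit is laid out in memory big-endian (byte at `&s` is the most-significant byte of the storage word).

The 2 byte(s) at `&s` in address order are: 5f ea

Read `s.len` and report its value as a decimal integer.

2

[0]=0x5f [1]=0xea (big-endian) → word 0x5fea
err [14+:2] = (word>>14) & 0x3 = 1
id [5+:9] = (word>>5) & 0x1ff = 255
len [2+:3] = (word>>2) & 0x7 = 2  ←
flags [0+:2] = (word>>0) & 0x3 = 2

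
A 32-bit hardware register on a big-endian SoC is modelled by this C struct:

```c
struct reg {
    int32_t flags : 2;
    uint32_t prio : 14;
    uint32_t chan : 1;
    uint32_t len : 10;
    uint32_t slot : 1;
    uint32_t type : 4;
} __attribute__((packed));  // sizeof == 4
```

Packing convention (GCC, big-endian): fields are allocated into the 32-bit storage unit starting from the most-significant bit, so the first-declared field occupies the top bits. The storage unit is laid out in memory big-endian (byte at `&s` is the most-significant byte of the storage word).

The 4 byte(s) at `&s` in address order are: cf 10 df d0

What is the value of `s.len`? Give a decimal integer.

766

[0]=0xcf [1]=0x10 [2]=0xdf [3]=0xd0 (big-endian) → word 0xcf10dfd0
flags [30+:2] = (word>>30) & 0x3 = 3
prio [16+:14] = (word>>16) & 0x3fff = 3856
chan [15+:1] = (word>>15) & 0x1 = 1
len [5+:10] = (word>>5) & 0x3ff = 766  ←
slot [4+:1] = (word>>4) & 0x1 = 1
type [0+:4] = (word>>0) & 0xf = 0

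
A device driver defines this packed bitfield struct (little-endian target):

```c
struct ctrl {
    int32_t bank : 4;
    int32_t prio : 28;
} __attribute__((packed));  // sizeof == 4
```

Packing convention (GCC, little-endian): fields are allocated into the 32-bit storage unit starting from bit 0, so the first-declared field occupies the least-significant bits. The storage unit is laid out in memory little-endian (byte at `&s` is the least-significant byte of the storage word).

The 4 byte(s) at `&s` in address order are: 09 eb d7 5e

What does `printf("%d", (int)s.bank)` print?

-7

[0]=0x09 [1]=0xeb [2]=0xd7 [3]=0x5e (little-endian) → word 0x5ed7eb09
bank:4 @ bit 0 → (0x5ed7eb09>>0)&0xf = 0x9  ←
prio:28 @ bit 4 → (0x5ed7eb09>>4)&0xfffffff = 0x5ed7eb0
bank signed 4b, MSB=1: 9 - 16 = -7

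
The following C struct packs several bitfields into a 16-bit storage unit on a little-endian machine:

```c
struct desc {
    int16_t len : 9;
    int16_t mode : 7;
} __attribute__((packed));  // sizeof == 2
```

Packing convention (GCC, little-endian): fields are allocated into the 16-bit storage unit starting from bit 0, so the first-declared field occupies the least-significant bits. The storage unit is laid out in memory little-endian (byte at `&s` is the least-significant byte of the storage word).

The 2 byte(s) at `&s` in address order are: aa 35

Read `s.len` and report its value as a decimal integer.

-86

[0]=0xaa [1]=0x35 (little-endian) → word 0x35aa
len [0+:9] = (word>>0) & 0x1ff = 426  ←
mode [9+:7] = (word>>9) & 0x7f = 26
len signed 9b, MSB=1: 426 - 512 = -86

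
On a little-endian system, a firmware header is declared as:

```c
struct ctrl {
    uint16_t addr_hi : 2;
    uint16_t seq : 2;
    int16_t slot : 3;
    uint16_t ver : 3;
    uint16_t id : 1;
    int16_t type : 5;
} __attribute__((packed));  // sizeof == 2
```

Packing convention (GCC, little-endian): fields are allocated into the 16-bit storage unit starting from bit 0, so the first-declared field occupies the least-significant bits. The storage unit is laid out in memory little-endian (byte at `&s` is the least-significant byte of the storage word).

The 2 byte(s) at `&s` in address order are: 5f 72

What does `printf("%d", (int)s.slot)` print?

-3

[0]=0x5f [1]=0x72 (little-endian) → word 0x725f
addr_hi:2 @ bit 0 → (0x725f>>0)&0x3 = 0x3
seq:2 @ bit 2 → (0x725f>>2)&0x3 = 0x3
slot:3 @ bit 4 → (0x725f>>4)&0x7 = 0x5  ←
ver:3 @ bit 7 → (0x725f>>7)&0x7 = 0x4
id:1 @ bit 10 → (0x725f>>10)&0x1 = 0x0
type:5 @ bit 11 → (0x725f>>11)&0x1f = 0xe
slot signed 3b, MSB=1: 5 - 8 = -3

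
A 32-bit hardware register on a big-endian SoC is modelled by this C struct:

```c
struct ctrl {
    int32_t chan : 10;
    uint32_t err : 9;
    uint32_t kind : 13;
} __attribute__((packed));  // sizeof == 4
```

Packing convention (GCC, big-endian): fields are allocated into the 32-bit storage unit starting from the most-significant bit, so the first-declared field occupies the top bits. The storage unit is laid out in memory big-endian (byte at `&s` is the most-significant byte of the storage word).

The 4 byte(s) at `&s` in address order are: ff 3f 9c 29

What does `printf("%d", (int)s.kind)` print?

7209

[0]=0xff [1]=0x3f [2]=0x9c [3]=0x29 (big-endian) → word 0xff3f9c29
chan [22+:10] = (word>>22) & 0x3ff = 1020
err [13+:9] = (word>>13) & 0x1ff = 508
kind [0+:13] = (word>>0) & 0x1fff = 7209  ←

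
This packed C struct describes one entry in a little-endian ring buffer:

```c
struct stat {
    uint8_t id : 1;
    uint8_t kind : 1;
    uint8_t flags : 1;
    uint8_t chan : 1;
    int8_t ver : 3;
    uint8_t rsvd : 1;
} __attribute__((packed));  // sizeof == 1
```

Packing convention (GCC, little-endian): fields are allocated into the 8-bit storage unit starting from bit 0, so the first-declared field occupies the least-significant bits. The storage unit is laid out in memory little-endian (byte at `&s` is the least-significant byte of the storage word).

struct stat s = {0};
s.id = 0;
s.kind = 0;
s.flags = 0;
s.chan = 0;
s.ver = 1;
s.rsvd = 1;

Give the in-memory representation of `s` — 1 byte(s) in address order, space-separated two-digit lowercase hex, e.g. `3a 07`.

90

id:1 = 0 → 0x0 << 0 → word 0x00
kind:1 = 0 → 0x0 << 1 → word 0x00
flags:1 = 0 → 0x0 << 2 → word 0x00
chan:1 = 0 → 0x0 << 3 → word 0x00
ver:3 = 1 → 0x1 << 4 → word 0x10
rsvd:1 = 1 → 0x1 << 7 → word 0x90
word = 0x90 → little-endian bytes:
  [0]=0x90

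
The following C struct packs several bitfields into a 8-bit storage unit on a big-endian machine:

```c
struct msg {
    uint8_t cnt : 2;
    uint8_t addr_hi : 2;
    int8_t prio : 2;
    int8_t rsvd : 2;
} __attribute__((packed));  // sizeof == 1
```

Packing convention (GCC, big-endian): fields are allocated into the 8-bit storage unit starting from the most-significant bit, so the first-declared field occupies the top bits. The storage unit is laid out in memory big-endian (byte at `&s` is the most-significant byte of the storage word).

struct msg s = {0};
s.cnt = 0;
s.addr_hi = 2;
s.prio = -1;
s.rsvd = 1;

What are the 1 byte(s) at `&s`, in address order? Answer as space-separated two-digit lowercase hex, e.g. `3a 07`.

2d

cnt:2 = 0 → 0x0 << 6 → word 0x00
addr_hi:2 = 2 → 0x2 << 4 → word 0x20
prio:2 = -1 → 0x3 << 2 → word 0x2c
rsvd:2 = 1 → 0x1 << 0 → word 0x2d
word = 0x2d → big-endian bytes:
  [0]=0x2d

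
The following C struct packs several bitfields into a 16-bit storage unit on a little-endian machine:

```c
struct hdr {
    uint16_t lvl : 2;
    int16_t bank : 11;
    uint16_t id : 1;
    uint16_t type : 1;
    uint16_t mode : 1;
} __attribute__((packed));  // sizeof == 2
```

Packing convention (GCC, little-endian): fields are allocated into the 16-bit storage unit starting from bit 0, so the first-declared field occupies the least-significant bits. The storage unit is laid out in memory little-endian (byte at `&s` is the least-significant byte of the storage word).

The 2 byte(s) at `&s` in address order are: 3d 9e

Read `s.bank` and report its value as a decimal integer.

[0]=0x3d [1]=0x9e (little-endian) → word 0x9e3d
lvl [0+:2] = (word>>0) & 0x3 = 1
bank [2+:11] = (word>>2) & 0x7ff = 1935  ←
id [13+:1] = (word>>13) & 0x1 = 0
type [14+:1] = (word>>14) & 0x1 = 0
mode [15+:1] = (word>>15) & 0x1 = 1
bank signed 11b, MSB=1: 1935 - 2048 = -113

-113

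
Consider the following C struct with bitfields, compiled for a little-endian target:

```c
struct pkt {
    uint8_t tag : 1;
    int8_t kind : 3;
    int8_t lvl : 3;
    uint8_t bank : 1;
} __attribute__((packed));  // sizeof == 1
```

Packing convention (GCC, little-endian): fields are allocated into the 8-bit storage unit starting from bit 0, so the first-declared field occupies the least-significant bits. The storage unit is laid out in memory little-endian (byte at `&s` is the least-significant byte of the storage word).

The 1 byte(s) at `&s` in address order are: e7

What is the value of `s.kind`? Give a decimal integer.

3

[0]=0xe7 (little-endian) → word 0xe7
tag [0+:1] = (word>>0) & 0x1 = 1
kind [1+:3] = (word>>1) & 0x7 = 3  ←
lvl [4+:3] = (word>>4) & 0x7 = 6
bank [7+:1] = (word>>7) & 0x1 = 1
kind signed 3b, MSB=0: value = 3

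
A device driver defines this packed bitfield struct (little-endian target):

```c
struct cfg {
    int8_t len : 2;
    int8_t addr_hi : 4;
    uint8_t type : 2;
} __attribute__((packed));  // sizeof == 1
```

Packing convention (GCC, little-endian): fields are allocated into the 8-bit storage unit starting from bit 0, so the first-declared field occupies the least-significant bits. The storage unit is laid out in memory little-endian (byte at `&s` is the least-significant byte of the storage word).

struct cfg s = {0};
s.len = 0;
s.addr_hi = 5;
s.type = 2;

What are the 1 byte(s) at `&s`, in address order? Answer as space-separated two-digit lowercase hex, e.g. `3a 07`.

94

[0+:2] len=0 & 0x3 = 0x0; word=0x00
[2+:4] addr_hi=5 & 0xf = 0x5; word=0x14
[6+:2] type=2 & 0x3 = 0x2; word=0x94
word = 0x94 → little-endian bytes:
  [0]=0x94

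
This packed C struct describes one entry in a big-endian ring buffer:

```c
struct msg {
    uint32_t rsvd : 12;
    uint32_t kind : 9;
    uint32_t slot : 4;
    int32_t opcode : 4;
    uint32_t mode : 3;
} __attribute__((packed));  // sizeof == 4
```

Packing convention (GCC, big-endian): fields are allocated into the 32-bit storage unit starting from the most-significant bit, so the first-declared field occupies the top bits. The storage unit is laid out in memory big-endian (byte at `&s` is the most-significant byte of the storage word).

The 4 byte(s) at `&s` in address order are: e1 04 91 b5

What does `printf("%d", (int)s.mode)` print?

5

[0]=0xe1 [1]=0x04 [2]=0x91 [3]=0xb5 (big-endian) → word 0xe10491b5
rsvd:12 @ bit 20 → (0xe10491b5>>20)&0xfff = 0xe10
kind:9 @ bit 11 → (0xe10491b5>>11)&0x1ff = 0x92
slot:4 @ bit 7 → (0xe10491b5>>7)&0xf = 0x3
opcode:4 @ bit 3 → (0xe10491b5>>3)&0xf = 0x6
mode:3 @ bit 0 → (0xe10491b5>>0)&0x7 = 0x5  ←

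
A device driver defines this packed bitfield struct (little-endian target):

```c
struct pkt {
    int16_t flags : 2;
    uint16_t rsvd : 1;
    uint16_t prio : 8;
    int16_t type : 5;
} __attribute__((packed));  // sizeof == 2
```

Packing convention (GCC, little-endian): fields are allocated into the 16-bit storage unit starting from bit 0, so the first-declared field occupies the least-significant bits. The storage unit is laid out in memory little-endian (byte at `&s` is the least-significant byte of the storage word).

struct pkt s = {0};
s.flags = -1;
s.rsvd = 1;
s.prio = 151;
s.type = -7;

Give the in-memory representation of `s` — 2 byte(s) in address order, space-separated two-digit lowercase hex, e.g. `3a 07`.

[0+:2] flags=-1 & 0x3 = 0x3; word=0x0003
[2+:1] rsvd=1 & 0x1 = 0x1; word=0x0007
[3+:8] prio=151 & 0xff = 0x97; word=0x04bf
[11+:5] type=-7 & 0x1f = 0x19; word=0xccbf
word = 0xccbf → little-endian bytes:
  [0]=0xbf  [1]=0xcc

bf cc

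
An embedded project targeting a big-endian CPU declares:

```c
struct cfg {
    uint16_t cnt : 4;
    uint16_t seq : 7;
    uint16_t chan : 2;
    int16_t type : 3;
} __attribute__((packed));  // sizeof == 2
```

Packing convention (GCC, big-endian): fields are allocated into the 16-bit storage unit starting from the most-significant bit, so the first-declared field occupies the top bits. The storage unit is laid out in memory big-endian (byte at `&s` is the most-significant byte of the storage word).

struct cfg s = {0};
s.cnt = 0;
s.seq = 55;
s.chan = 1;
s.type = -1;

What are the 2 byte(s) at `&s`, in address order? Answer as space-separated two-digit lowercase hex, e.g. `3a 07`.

cnt (4b) val=0 bits=0x0 at bit 12: 0x0000
seq (7b) val=55 bits=0x37 at bit 5: 0x06e0
chan (2b) val=1 bits=0x1 at bit 3: 0x06e8
type (3b) val=-1 bits=0x7 at bit 0: 0x06ef
word = 0x06ef → big-endian bytes:
  [0]=0x06  [1]=0xef

06 ef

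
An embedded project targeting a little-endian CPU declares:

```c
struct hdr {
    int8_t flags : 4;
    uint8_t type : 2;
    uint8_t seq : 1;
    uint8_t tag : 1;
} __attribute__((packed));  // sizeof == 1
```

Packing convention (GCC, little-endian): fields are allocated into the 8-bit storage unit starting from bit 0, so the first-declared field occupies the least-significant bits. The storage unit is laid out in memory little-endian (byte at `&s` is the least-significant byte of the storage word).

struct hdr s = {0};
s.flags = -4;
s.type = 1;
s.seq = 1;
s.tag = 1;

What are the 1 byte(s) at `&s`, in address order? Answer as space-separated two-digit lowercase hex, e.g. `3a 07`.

[0+:4] flags=-4 & 0xf = 0xc; word=0x0c
[4+:2] type=1 & 0x3 = 0x1; word=0x1c
[6+:1] seq=1 & 0x1 = 0x1; word=0x5c
[7+:1] tag=1 & 0x1 = 0x1; word=0xdc
word = 0xdc → little-endian bytes:
  [0]=0xdc

dc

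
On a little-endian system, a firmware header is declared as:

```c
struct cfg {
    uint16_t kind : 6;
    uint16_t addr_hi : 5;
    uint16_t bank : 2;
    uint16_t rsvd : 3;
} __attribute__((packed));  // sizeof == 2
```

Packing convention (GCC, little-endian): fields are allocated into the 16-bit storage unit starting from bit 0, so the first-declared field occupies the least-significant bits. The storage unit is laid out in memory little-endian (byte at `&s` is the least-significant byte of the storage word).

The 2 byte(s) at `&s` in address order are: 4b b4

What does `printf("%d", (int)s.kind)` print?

11

[0]=0x4b [1]=0xb4 (little-endian) → word 0xb44b
kind [0+:6] = (word>>0) & 0x3f = 11  ←
addr_hi [6+:5] = (word>>6) & 0x1f = 17
bank [11+:2] = (word>>11) & 0x3 = 2
rsvd [13+:3] = (word>>13) & 0x7 = 5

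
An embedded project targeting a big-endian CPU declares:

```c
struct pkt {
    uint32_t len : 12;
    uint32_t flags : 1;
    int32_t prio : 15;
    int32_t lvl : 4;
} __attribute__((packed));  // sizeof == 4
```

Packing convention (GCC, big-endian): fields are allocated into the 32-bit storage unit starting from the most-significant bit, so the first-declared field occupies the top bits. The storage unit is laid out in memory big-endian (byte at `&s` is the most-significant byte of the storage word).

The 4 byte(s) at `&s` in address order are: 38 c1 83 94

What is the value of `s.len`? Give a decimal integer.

[0]=0x38 [1]=0xc1 [2]=0x83 [3]=0x94 (big-endian) → word 0x38c18394
len [20+:12] = (word>>20) & 0xfff = 908  ←
flags [19+:1] = (word>>19) & 0x1 = 0
prio [4+:15] = (word>>4) & 0x7fff = 6201
lvl [0+:4] = (word>>0) & 0xf = 4

908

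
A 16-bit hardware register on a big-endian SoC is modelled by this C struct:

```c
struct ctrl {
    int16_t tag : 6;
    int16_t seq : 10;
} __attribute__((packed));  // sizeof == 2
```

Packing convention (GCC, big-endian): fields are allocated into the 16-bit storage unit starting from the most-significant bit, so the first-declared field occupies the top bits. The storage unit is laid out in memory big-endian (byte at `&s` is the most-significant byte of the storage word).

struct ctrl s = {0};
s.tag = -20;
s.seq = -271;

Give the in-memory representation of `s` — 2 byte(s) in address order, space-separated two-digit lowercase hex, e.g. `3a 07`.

b2 f1

[10+:6] tag=-20 & 0x3f = 0x2c; word=0xb000
[0+:10] seq=-271 & 0x3ff = 0x2f1; word=0xb2f1
word = 0xb2f1 → big-endian bytes:
  [0]=0xb2  [1]=0xf1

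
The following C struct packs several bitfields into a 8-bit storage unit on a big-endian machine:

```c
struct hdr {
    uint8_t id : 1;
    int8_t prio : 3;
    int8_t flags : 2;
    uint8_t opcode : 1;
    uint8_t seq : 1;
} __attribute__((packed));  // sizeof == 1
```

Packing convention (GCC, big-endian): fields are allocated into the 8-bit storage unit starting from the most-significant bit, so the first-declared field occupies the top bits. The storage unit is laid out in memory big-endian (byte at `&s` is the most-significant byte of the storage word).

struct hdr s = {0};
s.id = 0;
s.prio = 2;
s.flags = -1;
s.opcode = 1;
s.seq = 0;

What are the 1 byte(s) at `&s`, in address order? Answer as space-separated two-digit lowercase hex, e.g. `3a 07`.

[7+:1] id=0 & 0x1 = 0x0; word=0x00
[4+:3] prio=2 & 0x7 = 0x2; word=0x20
[2+:2] flags=-1 & 0x3 = 0x3; word=0x2c
[1+:1] opcode=1 & 0x1 = 0x1; word=0x2e
[0+:1] seq=0 & 0x1 = 0x0; word=0x2e
word = 0x2e → big-endian bytes:
  [0]=0x2e

2e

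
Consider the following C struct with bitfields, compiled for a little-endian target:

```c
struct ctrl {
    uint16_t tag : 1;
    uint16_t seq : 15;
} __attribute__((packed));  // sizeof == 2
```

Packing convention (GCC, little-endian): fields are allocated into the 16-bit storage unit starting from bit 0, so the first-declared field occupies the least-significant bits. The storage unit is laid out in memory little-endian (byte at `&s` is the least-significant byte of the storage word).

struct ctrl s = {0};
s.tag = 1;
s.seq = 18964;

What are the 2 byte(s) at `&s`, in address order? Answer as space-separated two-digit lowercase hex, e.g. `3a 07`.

tag (1b) val=1 bits=0x1 at bit 0: 0x0001
seq (15b) val=18964 bits=0x4a14 at bit 1: 0x9429
word = 0x9429 → little-endian bytes:
  [0]=0x29  [1]=0x94

29 94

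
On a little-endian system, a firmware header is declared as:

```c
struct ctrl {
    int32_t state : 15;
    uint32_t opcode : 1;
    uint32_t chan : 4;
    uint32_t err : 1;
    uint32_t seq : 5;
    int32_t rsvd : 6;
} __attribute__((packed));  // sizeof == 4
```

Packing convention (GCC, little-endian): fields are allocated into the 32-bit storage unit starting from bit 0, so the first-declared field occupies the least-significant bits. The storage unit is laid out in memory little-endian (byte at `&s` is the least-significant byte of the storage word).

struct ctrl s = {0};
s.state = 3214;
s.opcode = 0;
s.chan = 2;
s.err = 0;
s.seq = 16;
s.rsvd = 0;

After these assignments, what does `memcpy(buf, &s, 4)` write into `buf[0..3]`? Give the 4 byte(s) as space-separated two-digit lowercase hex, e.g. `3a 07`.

8e 0c 02 02

[0+:15] state=3214 & 0x7fff = 0xc8e; word=0x00000c8e
[15+:1] opcode=0 & 0x1 = 0x0; word=0x00000c8e
[16+:4] chan=2 & 0xf = 0x2; word=0x00020c8e
[20+:1] err=0 & 0x1 = 0x0; word=0x00020c8e
[21+:5] seq=16 & 0x1f = 0x10; word=0x02020c8e
[26+:6] rsvd=0 & 0x3f = 0x0; word=0x02020c8e
word = 0x02020c8e → little-endian bytes:
  [0]=0x8e  [1]=0x0c  [2]=0x02  [3]=0x02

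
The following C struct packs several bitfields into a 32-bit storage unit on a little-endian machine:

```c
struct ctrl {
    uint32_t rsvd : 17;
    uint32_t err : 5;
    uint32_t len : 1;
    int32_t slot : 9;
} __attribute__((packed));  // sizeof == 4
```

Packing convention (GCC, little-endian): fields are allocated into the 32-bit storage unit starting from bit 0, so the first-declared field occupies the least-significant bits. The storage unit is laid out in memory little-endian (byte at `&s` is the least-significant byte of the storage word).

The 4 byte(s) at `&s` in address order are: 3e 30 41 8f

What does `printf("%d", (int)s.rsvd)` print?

77886

[0]=0x3e [1]=0x30 [2]=0x41 [3]=0x8f (little-endian) → word 0x8f41303e
rsvd:17 @ bit 0 → (0x8f41303e>>0)&0x1ffff = 0x1303e  ←
err:5 @ bit 17 → (0x8f41303e>>17)&0x1f = 0x0
len:1 @ bit 22 → (0x8f41303e>>22)&0x1 = 0x1
slot:9 @ bit 23 → (0x8f41303e>>23)&0x1ff = 0x11e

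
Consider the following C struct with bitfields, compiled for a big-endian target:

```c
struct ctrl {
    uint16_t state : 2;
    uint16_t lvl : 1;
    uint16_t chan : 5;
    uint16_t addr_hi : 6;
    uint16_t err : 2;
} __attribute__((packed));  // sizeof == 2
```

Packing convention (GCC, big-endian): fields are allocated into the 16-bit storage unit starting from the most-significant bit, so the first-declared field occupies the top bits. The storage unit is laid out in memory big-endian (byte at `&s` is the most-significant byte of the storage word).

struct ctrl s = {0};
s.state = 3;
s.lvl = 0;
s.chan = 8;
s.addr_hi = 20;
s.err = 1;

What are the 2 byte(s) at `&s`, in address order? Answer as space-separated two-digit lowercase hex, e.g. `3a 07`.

c8 51

state:2 = 3 → 0x3 << 14 → word 0xc000
lvl:1 = 0 → 0x0 << 13 → word 0xc000
chan:5 = 8 → 0x8 << 8 → word 0xc800
addr_hi:6 = 20 → 0x14 << 2 → word 0xc850
err:2 = 1 → 0x1 << 0 → word 0xc851
word = 0xc851 → big-endian bytes:
  [0]=0xc8  [1]=0x51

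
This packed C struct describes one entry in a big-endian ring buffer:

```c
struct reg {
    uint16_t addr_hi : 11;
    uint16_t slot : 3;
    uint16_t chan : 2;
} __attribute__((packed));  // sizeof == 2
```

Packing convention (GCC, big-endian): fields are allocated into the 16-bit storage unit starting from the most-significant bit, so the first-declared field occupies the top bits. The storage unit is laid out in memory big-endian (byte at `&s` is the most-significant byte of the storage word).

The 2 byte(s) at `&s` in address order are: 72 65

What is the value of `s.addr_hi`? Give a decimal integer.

[0]=0x72 [1]=0x65 (big-endian) → word 0x7265
addr_hi:11 @ bit 5 → (0x7265>>5)&0x7ff = 0x393  ←
slot:3 @ bit 2 → (0x7265>>2)&0x7 = 0x1
chan:2 @ bit 0 → (0x7265>>0)&0x3 = 0x1

915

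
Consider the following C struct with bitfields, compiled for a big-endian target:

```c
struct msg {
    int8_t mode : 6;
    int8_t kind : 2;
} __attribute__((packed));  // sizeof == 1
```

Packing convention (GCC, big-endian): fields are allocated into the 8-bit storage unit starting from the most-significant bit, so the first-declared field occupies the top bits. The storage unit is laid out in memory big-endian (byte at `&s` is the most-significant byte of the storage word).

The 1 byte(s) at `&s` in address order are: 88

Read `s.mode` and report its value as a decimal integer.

-30

[0]=0x88 (big-endian) → word 0x88
mode [2+:6] = (word>>2) & 0x3f = 34  ←
kind [0+:2] = (word>>0) & 0x3 = 0
mode signed 6b, MSB=1: 34 - 64 = -30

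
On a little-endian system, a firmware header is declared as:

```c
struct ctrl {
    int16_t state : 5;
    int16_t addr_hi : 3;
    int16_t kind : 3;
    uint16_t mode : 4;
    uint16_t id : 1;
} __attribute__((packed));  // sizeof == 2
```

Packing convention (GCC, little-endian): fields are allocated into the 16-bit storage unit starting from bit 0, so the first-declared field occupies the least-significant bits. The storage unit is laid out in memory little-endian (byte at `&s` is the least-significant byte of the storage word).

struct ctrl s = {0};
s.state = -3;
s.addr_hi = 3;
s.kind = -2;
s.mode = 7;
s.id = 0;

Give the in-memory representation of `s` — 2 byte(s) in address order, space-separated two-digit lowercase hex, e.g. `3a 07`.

7d 3e

state (5b) val=-3 bits=0x1d at bit 0: 0x001d
addr_hi (3b) val=3 bits=0x3 at bit 5: 0x007d
kind (3b) val=-2 bits=0x6 at bit 8: 0x067d
mode (4b) val=7 bits=0x7 at bit 11: 0x3e7d
id (1b) val=0 bits=0x0 at bit 15: 0x3e7d
word = 0x3e7d → little-endian bytes:
  [0]=0x7d  [1]=0x3e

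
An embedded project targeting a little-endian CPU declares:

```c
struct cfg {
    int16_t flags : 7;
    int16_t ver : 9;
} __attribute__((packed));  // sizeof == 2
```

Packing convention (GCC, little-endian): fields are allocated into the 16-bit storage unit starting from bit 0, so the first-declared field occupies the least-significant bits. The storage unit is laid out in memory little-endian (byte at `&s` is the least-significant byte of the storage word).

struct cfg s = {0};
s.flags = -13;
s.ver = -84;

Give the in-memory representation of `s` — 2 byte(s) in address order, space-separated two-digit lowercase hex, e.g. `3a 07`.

73 d6

flags (7b) val=-13 bits=0x73 at bit 0: 0x0073
ver (9b) val=-84 bits=0x1ac at bit 7: 0xd673
word = 0xd673 → little-endian bytes:
  [0]=0x73  [1]=0xd6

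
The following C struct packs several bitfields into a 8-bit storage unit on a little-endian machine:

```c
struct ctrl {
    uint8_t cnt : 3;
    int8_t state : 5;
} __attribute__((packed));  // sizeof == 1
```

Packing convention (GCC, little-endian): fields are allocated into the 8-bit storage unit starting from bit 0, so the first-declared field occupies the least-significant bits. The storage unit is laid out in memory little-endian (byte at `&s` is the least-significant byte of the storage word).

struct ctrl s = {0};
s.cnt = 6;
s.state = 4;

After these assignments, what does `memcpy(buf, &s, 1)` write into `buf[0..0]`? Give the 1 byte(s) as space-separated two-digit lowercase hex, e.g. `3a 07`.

cnt (3b) val=6 bits=0x6 at bit 0: 0x06
state (5b) val=4 bits=0x4 at bit 3: 0x26
word = 0x26 → little-endian bytes:
  [0]=0x26

26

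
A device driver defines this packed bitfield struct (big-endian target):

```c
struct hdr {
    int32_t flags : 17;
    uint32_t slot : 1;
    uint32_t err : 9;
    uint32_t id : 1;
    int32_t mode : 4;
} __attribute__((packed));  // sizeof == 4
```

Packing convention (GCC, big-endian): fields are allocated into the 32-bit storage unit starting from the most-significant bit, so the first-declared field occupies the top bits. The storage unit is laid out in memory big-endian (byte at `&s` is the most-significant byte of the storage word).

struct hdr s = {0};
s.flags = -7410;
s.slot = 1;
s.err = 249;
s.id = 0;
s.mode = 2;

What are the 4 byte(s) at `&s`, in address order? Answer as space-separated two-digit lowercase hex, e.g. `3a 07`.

flags:17 = -7410 → 0x1e30e << 15 → word 0xf1870000
slot:1 = 1 → 0x1 << 14 → word 0xf1874000
err:9 = 249 → 0xf9 << 5 → word 0xf1875f20
id:1 = 0 → 0x0 << 4 → word 0xf1875f20
mode:4 = 2 → 0x2 << 0 → word 0xf1875f22
word = 0xf1875f22 → big-endian bytes:
  [0]=0xf1  [1]=0x87  [2]=0x5f  [3]=0x22

f1 87 5f 22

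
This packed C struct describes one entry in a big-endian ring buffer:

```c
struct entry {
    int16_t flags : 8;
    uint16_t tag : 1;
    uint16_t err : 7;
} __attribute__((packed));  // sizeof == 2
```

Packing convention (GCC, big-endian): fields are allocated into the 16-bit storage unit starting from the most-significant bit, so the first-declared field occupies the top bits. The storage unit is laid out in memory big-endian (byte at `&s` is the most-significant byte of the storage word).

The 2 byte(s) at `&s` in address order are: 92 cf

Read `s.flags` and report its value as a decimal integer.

-110

[0]=0x92 [1]=0xcf (big-endian) → word 0x92cf
flags [8+:8] = (word>>8) & 0xff = 146  ←
tag [7+:1] = (word>>7) & 0x1 = 1
err [0+:7] = (word>>0) & 0x7f = 79
flags signed 8b, MSB=1: 146 - 256 = -110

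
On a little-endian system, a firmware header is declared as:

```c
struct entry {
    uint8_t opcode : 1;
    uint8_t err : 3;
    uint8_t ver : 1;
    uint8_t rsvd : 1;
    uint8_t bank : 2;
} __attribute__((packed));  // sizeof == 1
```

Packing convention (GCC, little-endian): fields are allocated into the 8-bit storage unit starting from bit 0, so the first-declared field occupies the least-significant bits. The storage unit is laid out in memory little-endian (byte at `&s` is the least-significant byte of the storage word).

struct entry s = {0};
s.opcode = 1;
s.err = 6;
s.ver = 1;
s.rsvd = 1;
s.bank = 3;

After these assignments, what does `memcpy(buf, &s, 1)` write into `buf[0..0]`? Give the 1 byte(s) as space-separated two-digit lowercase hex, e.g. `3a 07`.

opcode:1 = 1 → 0x1 << 0 → word 0x01
err:3 = 6 → 0x6 << 1 → word 0x0d
ver:1 = 1 → 0x1 << 4 → word 0x1d
rsvd:1 = 1 → 0x1 << 5 → word 0x3d
bank:2 = 3 → 0x3 << 6 → word 0xfd
word = 0xfd → little-endian bytes:
  [0]=0xfd

fd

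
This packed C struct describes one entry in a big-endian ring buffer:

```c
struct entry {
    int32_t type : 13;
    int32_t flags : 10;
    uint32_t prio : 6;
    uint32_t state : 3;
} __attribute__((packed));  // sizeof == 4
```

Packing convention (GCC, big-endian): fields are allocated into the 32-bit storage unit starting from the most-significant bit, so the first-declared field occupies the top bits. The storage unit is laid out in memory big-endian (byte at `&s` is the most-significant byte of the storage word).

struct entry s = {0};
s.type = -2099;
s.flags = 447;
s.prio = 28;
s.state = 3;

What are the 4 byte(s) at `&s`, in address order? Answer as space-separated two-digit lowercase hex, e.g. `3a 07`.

type:13 = -2099 → 0x17cd << 19 → word 0xbe680000
flags:10 = 447 → 0x1bf << 9 → word 0xbe6b7e00
prio:6 = 28 → 0x1c << 3 → word 0xbe6b7ee0
state:3 = 3 → 0x3 << 0 → word 0xbe6b7ee3
word = 0xbe6b7ee3 → big-endian bytes:
  [0]=0xbe  [1]=0x6b  [2]=0x7e  [3]=0xe3

be 6b 7e e3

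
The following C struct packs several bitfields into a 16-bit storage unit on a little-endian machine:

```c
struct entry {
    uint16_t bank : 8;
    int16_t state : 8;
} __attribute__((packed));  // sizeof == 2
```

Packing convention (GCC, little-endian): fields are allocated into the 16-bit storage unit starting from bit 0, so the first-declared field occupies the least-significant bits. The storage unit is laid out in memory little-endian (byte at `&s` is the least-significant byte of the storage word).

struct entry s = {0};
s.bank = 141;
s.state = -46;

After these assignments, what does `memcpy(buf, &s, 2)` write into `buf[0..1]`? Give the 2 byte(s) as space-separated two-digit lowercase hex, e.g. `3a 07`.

bank:8 = 141 → 0x8d << 0 → word 0x008d
state:8 = -46 → 0xd2 << 8 → word 0xd28d
word = 0xd28d → little-endian bytes:
  [0]=0x8d  [1]=0xd2

8d d2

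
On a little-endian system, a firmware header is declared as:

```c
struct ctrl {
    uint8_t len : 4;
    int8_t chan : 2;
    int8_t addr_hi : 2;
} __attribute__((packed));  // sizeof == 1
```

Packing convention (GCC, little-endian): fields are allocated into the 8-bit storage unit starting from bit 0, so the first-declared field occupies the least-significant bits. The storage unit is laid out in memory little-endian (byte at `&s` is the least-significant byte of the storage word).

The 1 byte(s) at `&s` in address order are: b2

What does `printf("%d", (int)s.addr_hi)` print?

-2

[0]=0xb2 (little-endian) → word 0xb2
len [0+:4] = (word>>0) & 0xf = 2
chan [4+:2] = (word>>4) & 0x3 = 3
addr_hi [6+:2] = (word>>6) & 0x3 = 2  ←
addr_hi signed 2b, MSB=1: 2 - 4 = -2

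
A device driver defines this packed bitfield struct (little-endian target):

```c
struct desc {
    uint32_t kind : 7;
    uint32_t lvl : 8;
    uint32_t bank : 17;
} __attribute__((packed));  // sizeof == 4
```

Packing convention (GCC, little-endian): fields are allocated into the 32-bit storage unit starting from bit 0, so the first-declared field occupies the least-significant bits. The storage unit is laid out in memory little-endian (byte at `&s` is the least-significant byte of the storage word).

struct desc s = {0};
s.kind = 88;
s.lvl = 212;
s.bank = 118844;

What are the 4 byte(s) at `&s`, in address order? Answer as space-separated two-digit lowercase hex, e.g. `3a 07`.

58 6a 1e e8

kind:7 = 88 → 0x58 << 0 → word 0x00000058
lvl:8 = 212 → 0xd4 << 7 → word 0x00006a58
bank:17 = 118844 → 0x1d03c << 15 → word 0xe81e6a58
word = 0xe81e6a58 → little-endian bytes:
  [0]=0x58  [1]=0x6a  [2]=0x1e  [3]=0xe8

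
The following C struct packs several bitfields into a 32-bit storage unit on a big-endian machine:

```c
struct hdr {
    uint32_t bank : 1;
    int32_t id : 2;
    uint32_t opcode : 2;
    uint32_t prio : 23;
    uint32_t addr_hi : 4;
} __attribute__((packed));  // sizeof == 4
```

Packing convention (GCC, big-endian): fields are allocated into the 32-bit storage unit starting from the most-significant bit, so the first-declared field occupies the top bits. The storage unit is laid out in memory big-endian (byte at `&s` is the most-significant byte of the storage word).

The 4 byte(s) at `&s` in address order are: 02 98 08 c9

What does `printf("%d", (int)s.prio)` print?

[0]=0x02 [1]=0x98 [2]=0x08 [3]=0xc9 (big-endian) → word 0x029808c9
bank:1 @ bit 31 → (0x029808c9>>31)&0x1 = 0x0
id:2 @ bit 29 → (0x029808c9>>29)&0x3 = 0x0
opcode:2 @ bit 27 → (0x029808c9>>27)&0x3 = 0x0
prio:23 @ bit 4 → (0x029808c9>>4)&0x7fffff = 0x29808c  ←
addr_hi:4 @ bit 0 → (0x029808c9>>0)&0xf = 0x9

2719884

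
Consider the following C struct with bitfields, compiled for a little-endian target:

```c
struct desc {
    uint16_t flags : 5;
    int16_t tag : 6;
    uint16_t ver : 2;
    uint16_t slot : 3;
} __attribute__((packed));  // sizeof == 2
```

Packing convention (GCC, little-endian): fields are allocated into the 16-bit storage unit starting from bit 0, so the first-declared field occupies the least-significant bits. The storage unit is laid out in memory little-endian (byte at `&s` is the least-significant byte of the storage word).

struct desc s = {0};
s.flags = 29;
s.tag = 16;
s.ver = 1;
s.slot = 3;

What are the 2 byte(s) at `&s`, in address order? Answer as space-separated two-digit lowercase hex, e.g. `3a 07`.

[0+:5] flags=29 & 0x1f = 0x1d; word=0x001d
[5+:6] tag=16 & 0x3f = 0x10; word=0x021d
[11+:2] ver=1 & 0x3 = 0x1; word=0x0a1d
[13+:3] slot=3 & 0x7 = 0x3; word=0x6a1d
word = 0x6a1d → little-endian bytes:
  [0]=0x1d  [1]=0x6a

1d 6a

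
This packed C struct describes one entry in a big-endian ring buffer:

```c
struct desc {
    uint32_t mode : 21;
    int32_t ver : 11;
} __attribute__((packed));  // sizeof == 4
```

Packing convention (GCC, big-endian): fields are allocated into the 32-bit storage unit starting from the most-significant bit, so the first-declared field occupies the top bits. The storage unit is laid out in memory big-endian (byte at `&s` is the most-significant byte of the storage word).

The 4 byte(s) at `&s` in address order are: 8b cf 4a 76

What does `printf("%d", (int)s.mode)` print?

1145321

[0]=0x8b [1]=0xcf [2]=0x4a [3]=0x76 (big-endian) → word 0x8bcf4a76
mode:21 @ bit 11 → (0x8bcf4a76>>11)&0x1fffff = 0x1179e9  ←
ver:11 @ bit 0 → (0x8bcf4a76>>0)&0x7ff = 0x276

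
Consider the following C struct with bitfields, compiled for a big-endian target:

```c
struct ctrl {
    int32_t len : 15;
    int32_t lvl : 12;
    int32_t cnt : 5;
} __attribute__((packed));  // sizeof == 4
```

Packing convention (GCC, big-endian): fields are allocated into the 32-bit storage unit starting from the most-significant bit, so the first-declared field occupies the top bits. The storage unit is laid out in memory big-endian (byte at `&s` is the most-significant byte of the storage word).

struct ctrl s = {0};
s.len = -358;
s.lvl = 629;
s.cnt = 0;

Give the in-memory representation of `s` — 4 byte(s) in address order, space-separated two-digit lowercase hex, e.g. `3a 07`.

[17+:15] len=-358 & 0x7fff = 0x7e9a; word=0xfd340000
[5+:12] lvl=629 & 0xfff = 0x275; word=0xfd344ea0
[0+:5] cnt=0 & 0x1f = 0x0; word=0xfd344ea0
word = 0xfd344ea0 → big-endian bytes:
  [0]=0xfd  [1]=0x34  [2]=0x4e  [3]=0xa0

fd 34 4e a0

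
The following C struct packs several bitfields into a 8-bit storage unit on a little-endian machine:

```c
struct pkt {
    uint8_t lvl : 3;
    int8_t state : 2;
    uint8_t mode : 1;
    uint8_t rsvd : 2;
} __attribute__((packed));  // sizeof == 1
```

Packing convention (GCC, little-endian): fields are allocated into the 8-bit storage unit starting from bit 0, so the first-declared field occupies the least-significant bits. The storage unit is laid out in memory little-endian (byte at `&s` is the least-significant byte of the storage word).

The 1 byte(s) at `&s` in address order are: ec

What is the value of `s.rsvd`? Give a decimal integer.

3

[0]=0xec (little-endian) → word 0xec
lvl:3 @ bit 0 → (0xec>>0)&0x7 = 0x4
state:2 @ bit 3 → (0xec>>3)&0x3 = 0x1
mode:1 @ bit 5 → (0xec>>5)&0x1 = 0x1
rsvd:2 @ bit 6 → (0xec>>6)&0x3 = 0x3  ←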